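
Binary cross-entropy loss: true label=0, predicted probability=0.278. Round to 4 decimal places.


For y=0: Loss = -log(1-p)
= -log(1 - 0.278)
= -log(0.722)
= -(-0.3257)
= 0.3257

0.3257


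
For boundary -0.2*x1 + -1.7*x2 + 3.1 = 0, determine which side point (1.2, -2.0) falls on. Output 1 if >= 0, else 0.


Compute -0.2 * 1.2 + -1.7 * -2.0 + 3.1
= -0.24 + 3.4 + 3.1
= 6.26
Since 6.26 >= 0, the point is on the positive side.

1


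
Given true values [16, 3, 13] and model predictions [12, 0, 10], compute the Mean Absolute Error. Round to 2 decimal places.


Absolute errors: [4, 3, 3]
Sum of absolute errors = 10
MAE = 10 / 3 = 3.33

3.33


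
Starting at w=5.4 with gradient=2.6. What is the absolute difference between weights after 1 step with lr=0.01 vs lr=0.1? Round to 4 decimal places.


With lr=0.01: w_new = 5.4 - 0.01 * 2.6 = 5.374
With lr=0.1: w_new = 5.4 - 0.1 * 2.6 = 5.14
Absolute difference = |5.374 - 5.14|
= 0.2340

0.2340


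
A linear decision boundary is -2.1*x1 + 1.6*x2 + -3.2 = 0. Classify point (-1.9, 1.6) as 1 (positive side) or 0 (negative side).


Compute -2.1 * -1.9 + 1.6 * 1.6 + -3.2
= 3.99 + 2.56 + -3.2
= 3.35
Since 3.35 >= 0, the point is on the positive side.

1


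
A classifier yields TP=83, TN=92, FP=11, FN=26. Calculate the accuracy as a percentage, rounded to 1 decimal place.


Accuracy = (TP + TN) / (TP + TN + FP + FN) * 100
= (83 + 92) / (83 + 92 + 11 + 26)
= 175 / 212
= 0.8255
= 82.5%

82.5


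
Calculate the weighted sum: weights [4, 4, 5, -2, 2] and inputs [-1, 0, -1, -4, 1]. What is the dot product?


Element-wise products:
4 * -1 = -4
4 * 0 = 0
5 * -1 = -5
-2 * -4 = 8
2 * 1 = 2
Sum = -4 + 0 + -5 + 8 + 2
= 1

1


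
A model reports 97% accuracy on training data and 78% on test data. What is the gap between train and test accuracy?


Gap = train_accuracy - test_accuracy
= 97 - 78
= 19%
This gap suggests the model is overfitting.

19


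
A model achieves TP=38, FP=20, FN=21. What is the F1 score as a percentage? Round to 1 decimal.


Precision = TP / (TP + FP) = 38 / 58 = 0.6552
Recall = TP / (TP + FN) = 38 / 59 = 0.6441
F1 = 2 * P * R / (P + R)
= 2 * 0.6552 * 0.6441 / (0.6552 + 0.6441)
= 0.844 / 1.2992
= 0.6496
As percentage: 65.0%

65.0


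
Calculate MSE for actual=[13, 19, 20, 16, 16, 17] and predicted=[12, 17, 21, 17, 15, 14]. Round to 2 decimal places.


Differences: [1, 2, -1, -1, 1, 3]
Squared errors: [1, 4, 1, 1, 1, 9]
Sum of squared errors = 17
MSE = 17 / 6 = 2.83

2.83


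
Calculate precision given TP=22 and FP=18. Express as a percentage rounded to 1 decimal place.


Precision = TP / (TP + FP) * 100
= 22 / (22 + 18)
= 22 / 40
= 0.55
= 55.0%

55.0


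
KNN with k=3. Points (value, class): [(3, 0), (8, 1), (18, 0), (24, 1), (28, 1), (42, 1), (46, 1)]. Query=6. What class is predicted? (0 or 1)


Distances from query 6:
Point 8 (class 1): distance = 2
Point 3 (class 0): distance = 3
Point 18 (class 0): distance = 12
K=3 nearest neighbors: classes = [1, 0, 0]
Votes for class 1: 1 / 3
Majority vote => class 0

0


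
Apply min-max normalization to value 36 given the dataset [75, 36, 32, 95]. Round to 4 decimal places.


Min = 32, Max = 95
Range = 95 - 32 = 63
Scaled = (x - min) / (max - min)
= (36 - 32) / 63
= 4 / 63
= 0.0635

0.0635


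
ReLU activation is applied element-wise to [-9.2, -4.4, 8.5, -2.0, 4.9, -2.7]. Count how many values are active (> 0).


ReLU(x) = max(0, x) for each element:
ReLU(-9.2) = 0
ReLU(-4.4) = 0
ReLU(8.5) = 8.5
ReLU(-2.0) = 0
ReLU(4.9) = 4.9
ReLU(-2.7) = 0
Active neurons (>0): 2

2


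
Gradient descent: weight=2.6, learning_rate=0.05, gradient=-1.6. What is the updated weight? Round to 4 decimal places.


w_new = w_old - lr * gradient
= 2.6 - 0.05 * -1.6
= 2.6 - (-0.08)
= 2.6800

2.6800


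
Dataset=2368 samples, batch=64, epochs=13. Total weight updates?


Iterations per epoch = 2368 / 64 = 37
Total updates = iterations_per_epoch * epochs
= 37 * 13
= 481

481


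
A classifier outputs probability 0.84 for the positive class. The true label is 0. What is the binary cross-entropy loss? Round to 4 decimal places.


For y=0: Loss = -log(1-p)
= -log(1 - 0.84)
= -log(0.16)
= -(-1.8326)
= 1.8326

1.8326


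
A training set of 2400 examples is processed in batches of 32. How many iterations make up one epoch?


Iterations per epoch = dataset_size / batch_size
= 2400 / 32
= 75

75


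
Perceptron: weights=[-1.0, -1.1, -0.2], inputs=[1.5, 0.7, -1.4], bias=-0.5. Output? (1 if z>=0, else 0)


z = w . x + b
= -1.0*1.5 + -1.1*0.7 + -0.2*-1.4 + -0.5
= -1.5 + -0.77 + 0.28 + -0.5
= -1.99 + -0.5
= -2.49
Since z = -2.49 < 0, output = 0

0


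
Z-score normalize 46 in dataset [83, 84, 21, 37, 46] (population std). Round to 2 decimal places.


Mean = (83 + 84 + 21 + 37 + 46) / 5 = 54.2
Variance = sum((x_i - mean)^2) / n = 636.56
Std = sqrt(636.56) = 25.2301
Z = (x - mean) / std
= (46 - 54.2) / 25.2301
= -8.2 / 25.2301
= -0.33

-0.33


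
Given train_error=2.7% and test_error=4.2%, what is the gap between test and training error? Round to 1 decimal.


Generalization gap = test_error - train_error
= 4.2 - 2.7
= 1.5%
A small gap suggests good generalization.

1.5


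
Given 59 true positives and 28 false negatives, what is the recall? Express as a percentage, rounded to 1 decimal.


Recall = TP / (TP + FN) * 100
= 59 / (59 + 28)
= 59 / 87
= 0.6782
= 67.8%

67.8


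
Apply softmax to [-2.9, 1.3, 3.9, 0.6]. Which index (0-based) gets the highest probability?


Softmax is a monotonic transformation, so it preserves the argmax.
We need to find the index of the maximum logit.
Index 0: -2.9
Index 1: 1.3
Index 2: 3.9
Index 3: 0.6
Maximum logit = 3.9 at index 2

2


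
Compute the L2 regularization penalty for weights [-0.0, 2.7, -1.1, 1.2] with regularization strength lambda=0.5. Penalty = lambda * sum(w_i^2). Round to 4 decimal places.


Squaring each weight:
(-0.0)^2 = 0.0
2.7^2 = 7.29
(-1.1)^2 = 1.21
1.2^2 = 1.44
Sum of squares = 9.94
Penalty = 0.5 * 9.94 = 4.9700

4.9700


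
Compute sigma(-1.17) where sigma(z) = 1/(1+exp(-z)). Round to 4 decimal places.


sigmoid(z) = 1 / (1 + exp(-z))
exp(-(-1.17)) = exp(1.17) = 3.222
1 + 3.222 = 4.222
1 / 4.222 = 0.2369

0.2369


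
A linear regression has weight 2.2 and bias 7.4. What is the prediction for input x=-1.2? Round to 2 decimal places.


y = 2.2 * -1.2 + (7.4)
= -2.64 + (7.4)
= 4.76

4.76


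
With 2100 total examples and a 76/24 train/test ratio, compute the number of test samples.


Train samples = 2100 * 76% = 1596
Test samples = 2100 - 1596
= 504

504


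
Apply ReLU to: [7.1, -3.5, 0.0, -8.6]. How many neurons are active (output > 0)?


ReLU(x) = max(0, x) for each element:
ReLU(7.1) = 7.1
ReLU(-3.5) = 0
ReLU(0.0) = 0
ReLU(-8.6) = 0
Active neurons (>0): 1

1


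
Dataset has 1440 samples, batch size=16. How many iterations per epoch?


Iterations per epoch = dataset_size / batch_size
= 1440 / 16
= 90

90


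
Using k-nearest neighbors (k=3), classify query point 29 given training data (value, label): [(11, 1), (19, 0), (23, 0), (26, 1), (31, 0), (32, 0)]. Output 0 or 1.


Distances from query 29:
Point 31 (class 0): distance = 2
Point 32 (class 0): distance = 3
Point 26 (class 1): distance = 3
K=3 nearest neighbors: classes = [0, 0, 1]
Votes for class 1: 1 / 3
Majority vote => class 0

0


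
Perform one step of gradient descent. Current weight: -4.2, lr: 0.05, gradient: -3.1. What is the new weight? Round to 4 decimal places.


w_new = w_old - lr * gradient
= -4.2 - 0.05 * -3.1
= -4.2 - (-0.155)
= -4.0450

-4.0450


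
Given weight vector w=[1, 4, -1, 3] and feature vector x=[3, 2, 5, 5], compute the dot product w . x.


Element-wise products:
1 * 3 = 3
4 * 2 = 8
-1 * 5 = -5
3 * 5 = 15
Sum = 3 + 8 + -5 + 15
= 21

21


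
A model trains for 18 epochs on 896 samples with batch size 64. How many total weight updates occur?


Iterations per epoch = 896 / 64 = 14
Total updates = iterations_per_epoch * epochs
= 14 * 18
= 252

252


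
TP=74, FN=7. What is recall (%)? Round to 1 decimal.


Recall = TP / (TP + FN) * 100
= 74 / (74 + 7)
= 74 / 81
= 0.9136
= 91.4%

91.4


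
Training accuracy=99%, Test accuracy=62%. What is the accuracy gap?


Gap = train_accuracy - test_accuracy
= 99 - 62
= 37%
This large gap strongly indicates overfitting.

37


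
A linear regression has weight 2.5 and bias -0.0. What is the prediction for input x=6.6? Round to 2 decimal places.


y = 2.5 * 6.6 + (-0.0)
= 16.5 + (-0.0)
= 16.50

16.50


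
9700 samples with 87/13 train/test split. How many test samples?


Train samples = 9700 * 87% = 8439
Test samples = 9700 - 8439
= 1261

1261


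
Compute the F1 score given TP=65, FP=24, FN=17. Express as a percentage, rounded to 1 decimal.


Precision = TP / (TP + FP) = 65 / 89 = 0.7303
Recall = TP / (TP + FN) = 65 / 82 = 0.7927
F1 = 2 * P * R / (P + R)
= 2 * 0.7303 * 0.7927 / (0.7303 + 0.7927)
= 1.1579 / 1.523
= 0.7602
As percentage: 76.0%

76.0


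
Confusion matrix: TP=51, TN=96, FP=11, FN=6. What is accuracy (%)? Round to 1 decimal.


Accuracy = (TP + TN) / (TP + TN + FP + FN) * 100
= (51 + 96) / (51 + 96 + 11 + 6)
= 147 / 164
= 0.8963
= 89.6%

89.6


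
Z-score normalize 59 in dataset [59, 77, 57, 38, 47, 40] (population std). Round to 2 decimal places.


Mean = (59 + 77 + 57 + 38 + 47 + 40) / 6 = 53.0
Variance = sum((x_i - mean)^2) / n = 176.3333
Std = sqrt(176.3333) = 13.2791
Z = (x - mean) / std
= (59 - 53.0) / 13.2791
= 6.0 / 13.2791
= 0.45

0.45


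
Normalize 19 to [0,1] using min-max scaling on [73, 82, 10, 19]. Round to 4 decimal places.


Min = 10, Max = 82
Range = 82 - 10 = 72
Scaled = (x - min) / (max - min)
= (19 - 10) / 72
= 9 / 72
= 0.1250

0.1250


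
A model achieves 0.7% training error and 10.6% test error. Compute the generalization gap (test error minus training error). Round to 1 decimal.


Generalization gap = test_error - train_error
= 10.6 - 0.7
= 9.9%
A moderate gap.

9.9


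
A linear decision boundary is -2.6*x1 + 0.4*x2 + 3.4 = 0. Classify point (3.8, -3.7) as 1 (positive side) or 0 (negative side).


Compute -2.6 * 3.8 + 0.4 * -3.7 + 3.4
= -9.88 + -1.48 + 3.4
= -7.96
Since -7.96 < 0, the point is on the negative side.

0


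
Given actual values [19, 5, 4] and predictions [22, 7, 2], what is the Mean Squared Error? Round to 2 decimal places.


Differences: [-3, -2, 2]
Squared errors: [9, 4, 4]
Sum of squared errors = 17
MSE = 17 / 3 = 5.67

5.67


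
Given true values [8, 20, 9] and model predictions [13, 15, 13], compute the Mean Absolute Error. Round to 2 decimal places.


Absolute errors: [5, 5, 4]
Sum of absolute errors = 14
MAE = 14 / 3 = 4.67

4.67


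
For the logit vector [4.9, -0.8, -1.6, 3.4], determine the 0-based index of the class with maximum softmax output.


Softmax is a monotonic transformation, so it preserves the argmax.
We need to find the index of the maximum logit.
Index 0: 4.9
Index 1: -0.8
Index 2: -1.6
Index 3: 3.4
Maximum logit = 4.9 at index 0

0


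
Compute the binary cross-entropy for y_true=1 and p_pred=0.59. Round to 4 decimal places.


For y=1: Loss = -log(p)
= -log(0.59)
= -(-0.5276)
= 0.5276

0.5276


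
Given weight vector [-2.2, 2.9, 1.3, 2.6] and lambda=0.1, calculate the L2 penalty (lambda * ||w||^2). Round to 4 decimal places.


Squaring each weight:
(-2.2)^2 = 4.84
2.9^2 = 8.41
1.3^2 = 1.69
2.6^2 = 6.76
Sum of squares = 21.7
Penalty = 0.1 * 21.7 = 2.1700

2.1700


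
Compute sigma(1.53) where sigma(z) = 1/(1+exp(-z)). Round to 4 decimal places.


sigmoid(z) = 1 / (1 + exp(-z))
exp(-(1.53)) = exp(-1.53) = 0.2165
1 + 0.2165 = 1.2165
1 / 1.2165 = 0.8220

0.8220


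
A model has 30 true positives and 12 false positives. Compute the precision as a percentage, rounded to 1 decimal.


Precision = TP / (TP + FP) * 100
= 30 / (30 + 12)
= 30 / 42
= 0.7143
= 71.4%

71.4


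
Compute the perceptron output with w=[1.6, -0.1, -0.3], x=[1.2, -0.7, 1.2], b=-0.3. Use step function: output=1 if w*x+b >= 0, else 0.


z = w . x + b
= 1.6*1.2 + -0.1*-0.7 + -0.3*1.2 + -0.3
= 1.92 + 0.07 + -0.36 + -0.3
= 1.63 + -0.3
= 1.33
Since z = 1.33 >= 0, output = 1

1


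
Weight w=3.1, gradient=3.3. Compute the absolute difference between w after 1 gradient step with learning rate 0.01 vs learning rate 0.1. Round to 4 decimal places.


With lr=0.01: w_new = 3.1 - 0.01 * 3.3 = 3.067
With lr=0.1: w_new = 3.1 - 0.1 * 3.3 = 2.77
Absolute difference = |3.067 - 2.77|
= 0.2970

0.2970


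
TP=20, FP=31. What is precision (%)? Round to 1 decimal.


Precision = TP / (TP + FP) * 100
= 20 / (20 + 31)
= 20 / 51
= 0.3922
= 39.2%

39.2


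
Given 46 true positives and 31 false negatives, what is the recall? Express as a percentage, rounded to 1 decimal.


Recall = TP / (TP + FN) * 100
= 46 / (46 + 31)
= 46 / 77
= 0.5974
= 59.7%

59.7


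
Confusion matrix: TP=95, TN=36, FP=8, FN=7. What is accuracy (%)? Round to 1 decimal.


Accuracy = (TP + TN) / (TP + TN + FP + FN) * 100
= (95 + 36) / (95 + 36 + 8 + 7)
= 131 / 146
= 0.8973
= 89.7%

89.7


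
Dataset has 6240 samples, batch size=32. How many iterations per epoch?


Iterations per epoch = dataset_size / batch_size
= 6240 / 32
= 195

195


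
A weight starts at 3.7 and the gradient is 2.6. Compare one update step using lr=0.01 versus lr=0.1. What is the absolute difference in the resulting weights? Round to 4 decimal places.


With lr=0.01: w_new = 3.7 - 0.01 * 2.6 = 3.674
With lr=0.1: w_new = 3.7 - 0.1 * 2.6 = 3.44
Absolute difference = |3.674 - 3.44|
= 0.2340

0.2340


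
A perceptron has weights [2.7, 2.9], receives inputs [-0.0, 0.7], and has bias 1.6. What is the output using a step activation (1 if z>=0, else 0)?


z = w . x + b
= 2.7*-0.0 + 2.9*0.7 + 1.6
= -0.0 + 2.03 + 1.6
= 2.03 + 1.6
= 3.63
Since z = 3.63 >= 0, output = 1

1


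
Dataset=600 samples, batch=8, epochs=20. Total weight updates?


Iterations per epoch = 600 / 8 = 75
Total updates = iterations_per_epoch * epochs
= 75 * 20
= 1500

1500


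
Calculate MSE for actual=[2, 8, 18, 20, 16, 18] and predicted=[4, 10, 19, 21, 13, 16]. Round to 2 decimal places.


Differences: [-2, -2, -1, -1, 3, 2]
Squared errors: [4, 4, 1, 1, 9, 4]
Sum of squared errors = 23
MSE = 23 / 6 = 3.83

3.83


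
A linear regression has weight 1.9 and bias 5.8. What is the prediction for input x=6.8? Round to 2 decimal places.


y = 1.9 * 6.8 + (5.8)
= 12.92 + (5.8)
= 18.72

18.72


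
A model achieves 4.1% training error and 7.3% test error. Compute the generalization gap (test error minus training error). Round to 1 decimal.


Generalization gap = test_error - train_error
= 7.3 - 4.1
= 3.2%
A moderate gap.

3.2


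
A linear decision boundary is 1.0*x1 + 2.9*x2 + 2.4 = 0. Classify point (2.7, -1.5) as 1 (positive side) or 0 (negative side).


Compute 1.0 * 2.7 + 2.9 * -1.5 + 2.4
= 2.7 + -4.35 + 2.4
= 0.75
Since 0.75 >= 0, the point is on the positive side.

1


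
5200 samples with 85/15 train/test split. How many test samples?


Train samples = 5200 * 85% = 4420
Test samples = 5200 - 4420
= 780

780


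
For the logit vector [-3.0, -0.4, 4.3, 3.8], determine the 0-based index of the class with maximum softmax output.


Softmax is a monotonic transformation, so it preserves the argmax.
We need to find the index of the maximum logit.
Index 0: -3.0
Index 1: -0.4
Index 2: 4.3
Index 3: 3.8
Maximum logit = 4.3 at index 2

2


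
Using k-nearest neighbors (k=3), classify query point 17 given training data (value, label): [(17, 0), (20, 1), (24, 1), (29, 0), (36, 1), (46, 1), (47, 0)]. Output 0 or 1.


Distances from query 17:
Point 17 (class 0): distance = 0
Point 20 (class 1): distance = 3
Point 24 (class 1): distance = 7
K=3 nearest neighbors: classes = [0, 1, 1]
Votes for class 1: 2 / 3
Majority vote => class 1

1


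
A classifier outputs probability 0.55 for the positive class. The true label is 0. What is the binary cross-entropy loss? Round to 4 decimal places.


For y=0: Loss = -log(1-p)
= -log(1 - 0.55)
= -log(0.45)
= -(-0.7985)
= 0.7985

0.7985


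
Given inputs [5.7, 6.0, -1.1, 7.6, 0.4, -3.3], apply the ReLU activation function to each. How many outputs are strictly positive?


ReLU(x) = max(0, x) for each element:
ReLU(5.7) = 5.7
ReLU(6.0) = 6.0
ReLU(-1.1) = 0
ReLU(7.6) = 7.6
ReLU(0.4) = 0.4
ReLU(-3.3) = 0
Active neurons (>0): 4

4


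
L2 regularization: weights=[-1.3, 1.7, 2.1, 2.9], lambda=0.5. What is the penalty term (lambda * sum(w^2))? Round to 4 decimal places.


Squaring each weight:
(-1.3)^2 = 1.69
1.7^2 = 2.89
2.1^2 = 4.41
2.9^2 = 8.41
Sum of squares = 17.4
Penalty = 0.5 * 17.4 = 8.7000

8.7000


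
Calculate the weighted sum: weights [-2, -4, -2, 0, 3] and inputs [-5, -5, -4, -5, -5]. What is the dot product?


Element-wise products:
-2 * -5 = 10
-4 * -5 = 20
-2 * -4 = 8
0 * -5 = 0
3 * -5 = -15
Sum = 10 + 20 + 8 + 0 + -15
= 23

23


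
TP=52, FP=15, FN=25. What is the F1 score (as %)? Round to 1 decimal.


Precision = TP / (TP + FP) = 52 / 67 = 0.7761
Recall = TP / (TP + FN) = 52 / 77 = 0.6753
F1 = 2 * P * R / (P + R)
= 2 * 0.7761 * 0.6753 / (0.7761 + 0.6753)
= 1.0483 / 1.4514
= 0.7222
As percentage: 72.2%

72.2


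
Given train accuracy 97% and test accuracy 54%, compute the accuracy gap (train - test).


Gap = train_accuracy - test_accuracy
= 97 - 54
= 43%
This large gap strongly indicates overfitting.

43


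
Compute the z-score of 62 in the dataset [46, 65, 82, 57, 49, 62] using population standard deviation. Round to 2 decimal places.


Mean = (46 + 65 + 82 + 57 + 49 + 62) / 6 = 60.1667
Variance = sum((x_i - mean)^2) / n = 139.8056
Std = sqrt(139.8056) = 11.8239
Z = (x - mean) / std
= (62 - 60.1667) / 11.8239
= 1.8333 / 11.8239
= 0.16

0.16


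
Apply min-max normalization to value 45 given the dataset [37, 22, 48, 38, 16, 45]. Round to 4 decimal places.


Min = 16, Max = 48
Range = 48 - 16 = 32
Scaled = (x - min) / (max - min)
= (45 - 16) / 32
= 29 / 32
= 0.9063

0.9063


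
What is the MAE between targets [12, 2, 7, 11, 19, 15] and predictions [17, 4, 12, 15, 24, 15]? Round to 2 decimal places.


Absolute errors: [5, 2, 5, 4, 5, 0]
Sum of absolute errors = 21
MAE = 21 / 6 = 3.50

3.50


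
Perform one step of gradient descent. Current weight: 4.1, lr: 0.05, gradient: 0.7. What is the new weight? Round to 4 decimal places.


w_new = w_old - lr * gradient
= 4.1 - 0.05 * 0.7
= 4.1 - (0.035)
= 4.0650

4.0650


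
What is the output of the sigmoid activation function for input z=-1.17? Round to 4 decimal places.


sigmoid(z) = 1 / (1 + exp(-z))
exp(-(-1.17)) = exp(1.17) = 3.222
1 + 3.222 = 4.222
1 / 4.222 = 0.2369

0.2369


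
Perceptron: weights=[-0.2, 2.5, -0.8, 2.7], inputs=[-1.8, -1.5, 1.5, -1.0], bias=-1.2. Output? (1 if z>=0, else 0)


z = w . x + b
= -0.2*-1.8 + 2.5*-1.5 + -0.8*1.5 + 2.7*-1.0 + -1.2
= 0.36 + -3.75 + -1.2 + -2.7 + -1.2
= -7.29 + -1.2
= -8.49
Since z = -8.49 < 0, output = 0

0


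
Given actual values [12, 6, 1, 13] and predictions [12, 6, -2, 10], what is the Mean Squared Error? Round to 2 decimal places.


Differences: [0, 0, 3, 3]
Squared errors: [0, 0, 9, 9]
Sum of squared errors = 18
MSE = 18 / 4 = 4.50

4.50


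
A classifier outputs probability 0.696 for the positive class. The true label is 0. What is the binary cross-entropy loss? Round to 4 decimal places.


For y=0: Loss = -log(1-p)
= -log(1 - 0.696)
= -log(0.304)
= -(-1.1907)
= 1.1907

1.1907


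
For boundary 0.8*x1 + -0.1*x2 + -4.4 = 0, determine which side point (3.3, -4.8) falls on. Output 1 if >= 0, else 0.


Compute 0.8 * 3.3 + -0.1 * -4.8 + -4.4
= 2.64 + 0.48 + -4.4
= -1.28
Since -1.28 < 0, the point is on the negative side.

0


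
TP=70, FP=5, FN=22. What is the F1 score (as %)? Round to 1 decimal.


Precision = TP / (TP + FP) = 70 / 75 = 0.9333
Recall = TP / (TP + FN) = 70 / 92 = 0.7609
F1 = 2 * P * R / (P + R)
= 2 * 0.9333 * 0.7609 / (0.9333 + 0.7609)
= 1.4203 / 1.6942
= 0.8383
As percentage: 83.8%

83.8


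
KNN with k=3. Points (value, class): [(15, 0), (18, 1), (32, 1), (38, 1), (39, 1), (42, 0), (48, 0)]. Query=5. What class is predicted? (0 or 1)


Distances from query 5:
Point 15 (class 0): distance = 10
Point 18 (class 1): distance = 13
Point 32 (class 1): distance = 27
K=3 nearest neighbors: classes = [0, 1, 1]
Votes for class 1: 2 / 3
Majority vote => class 1

1


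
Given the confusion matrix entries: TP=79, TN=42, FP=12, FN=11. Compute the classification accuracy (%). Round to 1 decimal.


Accuracy = (TP + TN) / (TP + TN + FP + FN) * 100
= (79 + 42) / (79 + 42 + 12 + 11)
= 121 / 144
= 0.8403
= 84.0%

84.0


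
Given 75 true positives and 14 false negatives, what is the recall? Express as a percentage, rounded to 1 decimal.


Recall = TP / (TP + FN) * 100
= 75 / (75 + 14)
= 75 / 89
= 0.8427
= 84.3%

84.3


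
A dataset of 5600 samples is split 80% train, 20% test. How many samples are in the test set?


Train samples = 5600 * 80% = 4480
Test samples = 5600 - 4480
= 1120

1120


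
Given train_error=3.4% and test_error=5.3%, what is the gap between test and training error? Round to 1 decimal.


Generalization gap = test_error - train_error
= 5.3 - 3.4
= 1.9%
A small gap suggests good generalization.

1.9


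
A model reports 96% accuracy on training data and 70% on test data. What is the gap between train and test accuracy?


Gap = train_accuracy - test_accuracy
= 96 - 70
= 26%
This large gap strongly indicates overfitting.

26


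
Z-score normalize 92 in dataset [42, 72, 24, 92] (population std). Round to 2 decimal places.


Mean = (42 + 72 + 24 + 92) / 4 = 57.5
Variance = sum((x_i - mean)^2) / n = 690.75
Std = sqrt(690.75) = 26.2821
Z = (x - mean) / std
= (92 - 57.5) / 26.2821
= 34.5 / 26.2821
= 1.31

1.31


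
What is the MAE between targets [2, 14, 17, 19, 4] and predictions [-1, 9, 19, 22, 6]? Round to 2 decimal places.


Absolute errors: [3, 5, 2, 3, 2]
Sum of absolute errors = 15
MAE = 15 / 5 = 3.00

3.00


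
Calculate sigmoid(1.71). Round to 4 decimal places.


sigmoid(z) = 1 / (1 + exp(-z))
exp(-(1.71)) = exp(-1.71) = 0.1809
1 + 0.1809 = 1.1809
1 / 1.1809 = 0.8468

0.8468


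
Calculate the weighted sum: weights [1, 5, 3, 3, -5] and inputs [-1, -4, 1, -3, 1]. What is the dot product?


Element-wise products:
1 * -1 = -1
5 * -4 = -20
3 * 1 = 3
3 * -3 = -9
-5 * 1 = -5
Sum = -1 + -20 + 3 + -9 + -5
= -32

-32


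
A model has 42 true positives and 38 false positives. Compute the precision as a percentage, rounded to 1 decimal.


Precision = TP / (TP + FP) * 100
= 42 / (42 + 38)
= 42 / 80
= 0.525
= 52.5%

52.5


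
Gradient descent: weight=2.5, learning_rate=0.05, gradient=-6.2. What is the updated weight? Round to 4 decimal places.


w_new = w_old - lr * gradient
= 2.5 - 0.05 * -6.2
= 2.5 - (-0.31)
= 2.8100

2.8100


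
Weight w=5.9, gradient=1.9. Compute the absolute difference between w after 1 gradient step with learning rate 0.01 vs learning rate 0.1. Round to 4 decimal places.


With lr=0.01: w_new = 5.9 - 0.01 * 1.9 = 5.881
With lr=0.1: w_new = 5.9 - 0.1 * 1.9 = 5.71
Absolute difference = |5.881 - 5.71|
= 0.1710

0.1710


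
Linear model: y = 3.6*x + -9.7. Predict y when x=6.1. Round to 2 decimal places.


y = 3.6 * 6.1 + (-9.7)
= 21.96 + (-9.7)
= 12.26

12.26


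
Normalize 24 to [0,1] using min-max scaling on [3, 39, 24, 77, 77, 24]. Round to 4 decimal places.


Min = 3, Max = 77
Range = 77 - 3 = 74
Scaled = (x - min) / (max - min)
= (24 - 3) / 74
= 21 / 74
= 0.2838

0.2838


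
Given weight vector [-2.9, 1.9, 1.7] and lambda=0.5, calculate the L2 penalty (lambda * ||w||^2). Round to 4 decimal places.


Squaring each weight:
(-2.9)^2 = 8.41
1.9^2 = 3.61
1.7^2 = 2.89
Sum of squares = 14.91
Penalty = 0.5 * 14.91 = 7.4550

7.4550


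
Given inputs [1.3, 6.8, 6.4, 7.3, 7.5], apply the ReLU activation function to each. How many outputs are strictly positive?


ReLU(x) = max(0, x) for each element:
ReLU(1.3) = 1.3
ReLU(6.8) = 6.8
ReLU(6.4) = 6.4
ReLU(7.3) = 7.3
ReLU(7.5) = 7.5
Active neurons (>0): 5

5


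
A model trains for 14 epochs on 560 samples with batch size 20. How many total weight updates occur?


Iterations per epoch = 560 / 20 = 28
Total updates = iterations_per_epoch * epochs
= 28 * 14
= 392

392


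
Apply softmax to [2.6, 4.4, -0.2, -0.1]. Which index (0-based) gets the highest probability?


Softmax is a monotonic transformation, so it preserves the argmax.
We need to find the index of the maximum logit.
Index 0: 2.6
Index 1: 4.4
Index 2: -0.2
Index 3: -0.1
Maximum logit = 4.4 at index 1

1


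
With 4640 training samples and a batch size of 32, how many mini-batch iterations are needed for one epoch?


Iterations per epoch = dataset_size / batch_size
= 4640 / 32
= 145

145


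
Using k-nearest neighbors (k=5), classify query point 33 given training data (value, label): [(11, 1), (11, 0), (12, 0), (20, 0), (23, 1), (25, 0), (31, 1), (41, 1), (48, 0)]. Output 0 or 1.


Distances from query 33:
Point 31 (class 1): distance = 2
Point 25 (class 0): distance = 8
Point 41 (class 1): distance = 8
Point 23 (class 1): distance = 10
Point 20 (class 0): distance = 13
K=5 nearest neighbors: classes = [1, 0, 1, 1, 0]
Votes for class 1: 3 / 5
Majority vote => class 1

1


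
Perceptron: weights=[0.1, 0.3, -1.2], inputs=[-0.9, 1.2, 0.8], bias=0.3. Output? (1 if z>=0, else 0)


z = w . x + b
= 0.1*-0.9 + 0.3*1.2 + -1.2*0.8 + 0.3
= -0.09 + 0.36 + -0.96 + 0.3
= -0.69 + 0.3
= -0.39
Since z = -0.39 < 0, output = 0

0


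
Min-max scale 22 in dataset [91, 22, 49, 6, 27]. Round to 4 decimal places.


Min = 6, Max = 91
Range = 91 - 6 = 85
Scaled = (x - min) / (max - min)
= (22 - 6) / 85
= 16 / 85
= 0.1882

0.1882


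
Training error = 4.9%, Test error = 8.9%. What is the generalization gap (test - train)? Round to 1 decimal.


Generalization gap = test_error - train_error
= 8.9 - 4.9
= 4.0%
A moderate gap.

4.0


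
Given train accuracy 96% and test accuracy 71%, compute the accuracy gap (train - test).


Gap = train_accuracy - test_accuracy
= 96 - 71
= 25%
This large gap strongly indicates overfitting.

25


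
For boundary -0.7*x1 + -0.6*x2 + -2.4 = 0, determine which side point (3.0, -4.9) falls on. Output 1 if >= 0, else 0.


Compute -0.7 * 3.0 + -0.6 * -4.9 + -2.4
= -2.1 + 2.94 + -2.4
= -1.56
Since -1.56 < 0, the point is on the negative side.

0


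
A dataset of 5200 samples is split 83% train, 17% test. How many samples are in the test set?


Train samples = 5200 * 83% = 4316
Test samples = 5200 - 4316
= 884

884


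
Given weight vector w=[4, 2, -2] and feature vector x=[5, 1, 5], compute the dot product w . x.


Element-wise products:
4 * 5 = 20
2 * 1 = 2
-2 * 5 = -10
Sum = 20 + 2 + -10
= 12

12


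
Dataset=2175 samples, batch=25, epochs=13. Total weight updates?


Iterations per epoch = 2175 / 25 = 87
Total updates = iterations_per_epoch * epochs
= 87 * 13
= 1131

1131


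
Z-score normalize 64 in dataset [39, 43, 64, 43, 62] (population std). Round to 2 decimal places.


Mean = (39 + 43 + 64 + 43 + 62) / 5 = 50.2
Variance = sum((x_i - mean)^2) / n = 111.76
Std = sqrt(111.76) = 10.5717
Z = (x - mean) / std
= (64 - 50.2) / 10.5717
= 13.8 / 10.5717
= 1.31

1.31


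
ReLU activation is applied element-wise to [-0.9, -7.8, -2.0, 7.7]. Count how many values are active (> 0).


ReLU(x) = max(0, x) for each element:
ReLU(-0.9) = 0
ReLU(-7.8) = 0
ReLU(-2.0) = 0
ReLU(7.7) = 7.7
Active neurons (>0): 1

1


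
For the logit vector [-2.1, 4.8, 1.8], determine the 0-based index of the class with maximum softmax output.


Softmax is a monotonic transformation, so it preserves the argmax.
We need to find the index of the maximum logit.
Index 0: -2.1
Index 1: 4.8
Index 2: 1.8
Maximum logit = 4.8 at index 1

1


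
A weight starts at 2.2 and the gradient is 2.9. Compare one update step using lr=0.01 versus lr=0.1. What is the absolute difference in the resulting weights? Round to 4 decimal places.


With lr=0.01: w_new = 2.2 - 0.01 * 2.9 = 2.171
With lr=0.1: w_new = 2.2 - 0.1 * 2.9 = 1.91
Absolute difference = |2.171 - 1.91|
= 0.2610

0.2610


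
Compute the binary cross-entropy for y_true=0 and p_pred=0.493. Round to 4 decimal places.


For y=0: Loss = -log(1-p)
= -log(1 - 0.493)
= -log(0.507)
= -(-0.6792)
= 0.6792

0.6792


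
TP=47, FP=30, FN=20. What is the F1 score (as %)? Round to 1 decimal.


Precision = TP / (TP + FP) = 47 / 77 = 0.6104
Recall = TP / (TP + FN) = 47 / 67 = 0.7015
F1 = 2 * P * R / (P + R)
= 2 * 0.6104 * 0.7015 / (0.6104 + 0.7015)
= 0.8564 / 1.3119
= 0.6528
As percentage: 65.3%

65.3


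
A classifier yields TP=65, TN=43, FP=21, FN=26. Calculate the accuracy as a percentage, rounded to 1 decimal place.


Accuracy = (TP + TN) / (TP + TN + FP + FN) * 100
= (65 + 43) / (65 + 43 + 21 + 26)
= 108 / 155
= 0.6968
= 69.7%

69.7


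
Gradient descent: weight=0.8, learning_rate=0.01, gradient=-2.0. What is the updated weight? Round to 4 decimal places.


w_new = w_old - lr * gradient
= 0.8 - 0.01 * -2.0
= 0.8 - (-0.02)
= 0.8200

0.8200


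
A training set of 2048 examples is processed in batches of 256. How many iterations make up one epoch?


Iterations per epoch = dataset_size / batch_size
= 2048 / 256
= 8

8


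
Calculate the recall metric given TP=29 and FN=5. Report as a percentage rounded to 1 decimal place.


Recall = TP / (TP + FN) * 100
= 29 / (29 + 5)
= 29 / 34
= 0.8529
= 85.3%

85.3


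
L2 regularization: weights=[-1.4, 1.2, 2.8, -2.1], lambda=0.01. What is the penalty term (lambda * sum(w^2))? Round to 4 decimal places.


Squaring each weight:
(-1.4)^2 = 1.96
1.2^2 = 1.44
2.8^2 = 7.84
(-2.1)^2 = 4.41
Sum of squares = 15.65
Penalty = 0.01 * 15.65 = 0.1565

0.1565


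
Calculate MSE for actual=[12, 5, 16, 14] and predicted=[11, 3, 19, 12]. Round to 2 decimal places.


Differences: [1, 2, -3, 2]
Squared errors: [1, 4, 9, 4]
Sum of squared errors = 18
MSE = 18 / 4 = 4.50

4.50


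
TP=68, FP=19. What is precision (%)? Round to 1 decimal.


Precision = TP / (TP + FP) * 100
= 68 / (68 + 19)
= 68 / 87
= 0.7816
= 78.2%

78.2


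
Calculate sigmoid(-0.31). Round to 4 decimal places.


sigmoid(z) = 1 / (1 + exp(-z))
exp(-(-0.31)) = exp(0.31) = 1.3634
1 + 1.3634 = 2.3634
1 / 2.3634 = 0.4231

0.4231


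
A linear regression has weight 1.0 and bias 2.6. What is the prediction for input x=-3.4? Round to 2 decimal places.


y = 1.0 * -3.4 + (2.6)
= -3.4 + (2.6)
= -0.80

-0.80


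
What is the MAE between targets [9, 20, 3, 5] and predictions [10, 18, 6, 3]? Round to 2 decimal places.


Absolute errors: [1, 2, 3, 2]
Sum of absolute errors = 8
MAE = 8 / 4 = 2.00

2.00


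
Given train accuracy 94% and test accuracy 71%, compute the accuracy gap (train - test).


Gap = train_accuracy - test_accuracy
= 94 - 71
= 23%
This large gap strongly indicates overfitting.

23


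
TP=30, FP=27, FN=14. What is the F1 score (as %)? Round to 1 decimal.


Precision = TP / (TP + FP) = 30 / 57 = 0.5263
Recall = TP / (TP + FN) = 30 / 44 = 0.6818
F1 = 2 * P * R / (P + R)
= 2 * 0.5263 * 0.6818 / (0.5263 + 0.6818)
= 0.7177 / 1.2081
= 0.5941
As percentage: 59.4%

59.4


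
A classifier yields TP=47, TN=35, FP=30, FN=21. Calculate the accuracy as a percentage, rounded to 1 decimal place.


Accuracy = (TP + TN) / (TP + TN + FP + FN) * 100
= (47 + 35) / (47 + 35 + 30 + 21)
= 82 / 133
= 0.6165
= 61.7%

61.7


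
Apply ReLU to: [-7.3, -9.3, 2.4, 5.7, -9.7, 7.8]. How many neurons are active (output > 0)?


ReLU(x) = max(0, x) for each element:
ReLU(-7.3) = 0
ReLU(-9.3) = 0
ReLU(2.4) = 2.4
ReLU(5.7) = 5.7
ReLU(-9.7) = 0
ReLU(7.8) = 7.8
Active neurons (>0): 3

3


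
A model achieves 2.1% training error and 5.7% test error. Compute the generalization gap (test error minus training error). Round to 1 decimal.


Generalization gap = test_error - train_error
= 5.7 - 2.1
= 3.6%
A moderate gap.

3.6


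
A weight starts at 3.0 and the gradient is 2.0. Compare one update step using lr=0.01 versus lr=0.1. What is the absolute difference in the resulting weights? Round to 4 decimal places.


With lr=0.01: w_new = 3.0 - 0.01 * 2.0 = 2.98
With lr=0.1: w_new = 3.0 - 0.1 * 2.0 = 2.8
Absolute difference = |2.98 - 2.8|
= 0.1800

0.1800


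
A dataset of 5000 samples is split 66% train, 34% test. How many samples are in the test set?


Train samples = 5000 * 66% = 3300
Test samples = 5000 - 3300
= 1700

1700


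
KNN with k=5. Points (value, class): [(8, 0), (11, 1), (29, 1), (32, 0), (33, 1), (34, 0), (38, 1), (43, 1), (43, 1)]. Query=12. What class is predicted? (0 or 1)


Distances from query 12:
Point 11 (class 1): distance = 1
Point 8 (class 0): distance = 4
Point 29 (class 1): distance = 17
Point 32 (class 0): distance = 20
Point 33 (class 1): distance = 21
K=5 nearest neighbors: classes = [1, 0, 1, 0, 1]
Votes for class 1: 3 / 5
Majority vote => class 1

1


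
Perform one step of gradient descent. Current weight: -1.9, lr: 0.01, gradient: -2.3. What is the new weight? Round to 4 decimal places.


w_new = w_old - lr * gradient
= -1.9 - 0.01 * -2.3
= -1.9 - (-0.023)
= -1.8770

-1.8770


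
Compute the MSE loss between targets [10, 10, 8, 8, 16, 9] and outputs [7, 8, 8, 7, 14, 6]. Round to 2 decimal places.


Differences: [3, 2, 0, 1, 2, 3]
Squared errors: [9, 4, 0, 1, 4, 9]
Sum of squared errors = 27
MSE = 27 / 6 = 4.50

4.50


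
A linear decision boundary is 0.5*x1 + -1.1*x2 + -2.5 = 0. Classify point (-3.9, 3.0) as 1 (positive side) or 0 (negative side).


Compute 0.5 * -3.9 + -1.1 * 3.0 + -2.5
= -1.95 + -3.3 + -2.5
= -7.75
Since -7.75 < 0, the point is on the negative side.

0


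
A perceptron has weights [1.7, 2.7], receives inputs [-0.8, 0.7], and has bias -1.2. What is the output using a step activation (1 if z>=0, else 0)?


z = w . x + b
= 1.7*-0.8 + 2.7*0.7 + -1.2
= -1.36 + 1.89 + -1.2
= 0.53 + -1.2
= -0.67
Since z = -0.67 < 0, output = 0

0


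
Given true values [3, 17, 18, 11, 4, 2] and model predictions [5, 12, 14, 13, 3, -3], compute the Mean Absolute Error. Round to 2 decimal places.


Absolute errors: [2, 5, 4, 2, 1, 5]
Sum of absolute errors = 19
MAE = 19 / 6 = 3.17

3.17


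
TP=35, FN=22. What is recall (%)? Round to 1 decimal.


Recall = TP / (TP + FN) * 100
= 35 / (35 + 22)
= 35 / 57
= 0.614
= 61.4%

61.4


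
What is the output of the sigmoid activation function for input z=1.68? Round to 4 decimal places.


sigmoid(z) = 1 / (1 + exp(-z))
exp(-(1.68)) = exp(-1.68) = 0.1864
1 + 0.1864 = 1.1864
1 / 1.1864 = 0.8429

0.8429


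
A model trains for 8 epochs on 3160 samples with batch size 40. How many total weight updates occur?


Iterations per epoch = 3160 / 40 = 79
Total updates = iterations_per_epoch * epochs
= 79 * 8
= 632

632


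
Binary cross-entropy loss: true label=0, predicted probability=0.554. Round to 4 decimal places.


For y=0: Loss = -log(1-p)
= -log(1 - 0.554)
= -log(0.446)
= -(-0.8074)
= 0.8074

0.8074


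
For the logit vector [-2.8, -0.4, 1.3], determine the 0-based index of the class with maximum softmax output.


Softmax is a monotonic transformation, so it preserves the argmax.
We need to find the index of the maximum logit.
Index 0: -2.8
Index 1: -0.4
Index 2: 1.3
Maximum logit = 1.3 at index 2

2


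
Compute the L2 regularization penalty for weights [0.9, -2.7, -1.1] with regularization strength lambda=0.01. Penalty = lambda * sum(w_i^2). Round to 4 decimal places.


Squaring each weight:
0.9^2 = 0.81
(-2.7)^2 = 7.29
(-1.1)^2 = 1.21
Sum of squares = 9.31
Penalty = 0.01 * 9.31 = 0.0931

0.0931


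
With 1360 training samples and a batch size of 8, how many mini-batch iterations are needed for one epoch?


Iterations per epoch = dataset_size / batch_size
= 1360 / 8
= 170

170


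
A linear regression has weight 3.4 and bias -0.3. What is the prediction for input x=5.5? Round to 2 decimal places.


y = 3.4 * 5.5 + (-0.3)
= 18.7 + (-0.3)
= 18.40

18.40


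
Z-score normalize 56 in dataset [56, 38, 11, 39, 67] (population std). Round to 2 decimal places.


Mean = (56 + 38 + 11 + 39 + 67) / 5 = 42.2
Variance = sum((x_i - mean)^2) / n = 361.36
Std = sqrt(361.36) = 19.0095
Z = (x - mean) / std
= (56 - 42.2) / 19.0095
= 13.8 / 19.0095
= 0.73

0.73


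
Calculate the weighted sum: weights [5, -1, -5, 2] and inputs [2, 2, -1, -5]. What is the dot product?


Element-wise products:
5 * 2 = 10
-1 * 2 = -2
-5 * -1 = 5
2 * -5 = -10
Sum = 10 + -2 + 5 + -10
= 3

3


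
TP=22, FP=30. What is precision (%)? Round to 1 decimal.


Precision = TP / (TP + FP) * 100
= 22 / (22 + 30)
= 22 / 52
= 0.4231
= 42.3%

42.3


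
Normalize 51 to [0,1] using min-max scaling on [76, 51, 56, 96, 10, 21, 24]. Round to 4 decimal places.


Min = 10, Max = 96
Range = 96 - 10 = 86
Scaled = (x - min) / (max - min)
= (51 - 10) / 86
= 41 / 86
= 0.4767

0.4767


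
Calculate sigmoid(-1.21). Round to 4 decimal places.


sigmoid(z) = 1 / (1 + exp(-z))
exp(-(-1.21)) = exp(1.21) = 3.3535
1 + 3.3535 = 4.3535
1 / 4.3535 = 0.2297

0.2297


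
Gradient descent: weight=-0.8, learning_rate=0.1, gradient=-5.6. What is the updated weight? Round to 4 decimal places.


w_new = w_old - lr * gradient
= -0.8 - 0.1 * -5.6
= -0.8 - (-0.56)
= -0.2400

-0.2400


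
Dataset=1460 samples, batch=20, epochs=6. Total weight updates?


Iterations per epoch = 1460 / 20 = 73
Total updates = iterations_per_epoch * epochs
= 73 * 6
= 438

438


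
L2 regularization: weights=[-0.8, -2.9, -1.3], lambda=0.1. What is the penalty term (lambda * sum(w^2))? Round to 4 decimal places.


Squaring each weight:
(-0.8)^2 = 0.64
(-2.9)^2 = 8.41
(-1.3)^2 = 1.69
Sum of squares = 10.74
Penalty = 0.1 * 10.74 = 1.0740

1.0740


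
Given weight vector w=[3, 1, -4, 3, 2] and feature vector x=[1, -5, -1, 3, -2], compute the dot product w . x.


Element-wise products:
3 * 1 = 3
1 * -5 = -5
-4 * -1 = 4
3 * 3 = 9
2 * -2 = -4
Sum = 3 + -5 + 4 + 9 + -4
= 7

7


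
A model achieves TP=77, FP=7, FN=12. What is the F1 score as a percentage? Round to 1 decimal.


Precision = TP / (TP + FP) = 77 / 84 = 0.9167
Recall = TP / (TP + FN) = 77 / 89 = 0.8652
F1 = 2 * P * R / (P + R)
= 2 * 0.9167 * 0.8652 / (0.9167 + 0.8652)
= 1.5861 / 1.7818
= 0.8902
As percentage: 89.0%

89.0


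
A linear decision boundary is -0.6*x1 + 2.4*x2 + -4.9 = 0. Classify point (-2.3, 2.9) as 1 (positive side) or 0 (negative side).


Compute -0.6 * -2.3 + 2.4 * 2.9 + -4.9
= 1.38 + 6.96 + -4.9
= 3.44
Since 3.44 >= 0, the point is on the positive side.

1


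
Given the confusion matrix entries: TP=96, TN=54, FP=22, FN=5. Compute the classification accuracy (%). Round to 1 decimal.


Accuracy = (TP + TN) / (TP + TN + FP + FN) * 100
= (96 + 54) / (96 + 54 + 22 + 5)
= 150 / 177
= 0.8475
= 84.7%

84.7


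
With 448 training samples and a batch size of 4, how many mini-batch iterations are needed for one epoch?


Iterations per epoch = dataset_size / batch_size
= 448 / 4
= 112

112


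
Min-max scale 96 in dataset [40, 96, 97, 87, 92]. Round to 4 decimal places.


Min = 40, Max = 97
Range = 97 - 40 = 57
Scaled = (x - min) / (max - min)
= (96 - 40) / 57
= 56 / 57
= 0.9825

0.9825


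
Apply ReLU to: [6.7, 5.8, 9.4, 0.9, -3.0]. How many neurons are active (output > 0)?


ReLU(x) = max(0, x) for each element:
ReLU(6.7) = 6.7
ReLU(5.8) = 5.8
ReLU(9.4) = 9.4
ReLU(0.9) = 0.9
ReLU(-3.0) = 0
Active neurons (>0): 4

4


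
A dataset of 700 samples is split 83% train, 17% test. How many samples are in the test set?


Train samples = 700 * 83% = 581
Test samples = 700 - 581
= 119

119
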